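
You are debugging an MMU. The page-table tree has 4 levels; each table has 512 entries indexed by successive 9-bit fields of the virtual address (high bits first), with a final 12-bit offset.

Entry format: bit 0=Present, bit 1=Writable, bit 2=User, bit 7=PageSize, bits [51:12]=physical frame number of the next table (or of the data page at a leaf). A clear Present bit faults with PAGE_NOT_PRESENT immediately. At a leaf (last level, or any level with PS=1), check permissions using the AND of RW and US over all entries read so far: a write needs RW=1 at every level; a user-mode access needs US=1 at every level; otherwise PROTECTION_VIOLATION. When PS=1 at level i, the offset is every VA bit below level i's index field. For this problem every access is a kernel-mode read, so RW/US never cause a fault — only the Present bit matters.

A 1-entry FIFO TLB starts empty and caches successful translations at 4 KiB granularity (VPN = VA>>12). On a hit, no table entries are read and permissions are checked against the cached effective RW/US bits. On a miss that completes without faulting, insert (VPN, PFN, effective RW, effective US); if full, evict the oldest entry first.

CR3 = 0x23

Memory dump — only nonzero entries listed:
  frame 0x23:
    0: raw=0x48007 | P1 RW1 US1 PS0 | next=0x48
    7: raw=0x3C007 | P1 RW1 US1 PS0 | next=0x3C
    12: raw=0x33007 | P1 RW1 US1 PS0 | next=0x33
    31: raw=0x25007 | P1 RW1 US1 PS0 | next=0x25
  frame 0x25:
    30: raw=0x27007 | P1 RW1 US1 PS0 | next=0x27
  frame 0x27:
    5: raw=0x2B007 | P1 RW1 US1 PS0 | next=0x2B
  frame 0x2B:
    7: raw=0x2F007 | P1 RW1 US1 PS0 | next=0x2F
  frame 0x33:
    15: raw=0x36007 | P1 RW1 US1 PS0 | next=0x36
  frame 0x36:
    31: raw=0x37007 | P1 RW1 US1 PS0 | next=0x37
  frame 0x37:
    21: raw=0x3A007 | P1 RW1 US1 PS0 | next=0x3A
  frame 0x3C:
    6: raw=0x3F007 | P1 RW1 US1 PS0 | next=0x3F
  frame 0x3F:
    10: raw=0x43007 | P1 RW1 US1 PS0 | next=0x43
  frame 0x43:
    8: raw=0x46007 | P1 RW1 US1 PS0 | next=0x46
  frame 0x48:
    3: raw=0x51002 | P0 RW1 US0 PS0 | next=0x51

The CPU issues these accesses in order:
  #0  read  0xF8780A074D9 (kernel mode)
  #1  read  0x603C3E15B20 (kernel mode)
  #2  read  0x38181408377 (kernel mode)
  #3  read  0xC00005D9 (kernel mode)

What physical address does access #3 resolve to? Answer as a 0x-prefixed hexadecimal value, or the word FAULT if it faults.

Per-access translation:
#0 VA=0xF8780A074D9 (r,kernel):
  [0] read 0x23 idx=31: raw=0x25007 flags P=1 W=1 U=1 S=0
  [1] read 0x25 idx=30: raw=0x27007 flags P=1 W=1 U=1 S=0
  [2] read 0x27 idx=5: raw=0x2B007 flags P=1 W=1 U=1 S=0
  [3] read 0x2B idx=7: raw=0x2F007 flags P=1 W=1 U=1 S=0
  ⇒ phys 0x2F4D9  [4 reads]
#1 VA=0x603C3E15B20 (r,kernel):
  [0] read 0x23 idx=12: raw=0x33007 flags P=1 W=1 U=1 S=0
  [1] read 0x33 idx=15: raw=0x36007 flags P=1 W=1 U=1 S=0
  [2] read 0x36 idx=31: raw=0x37007 flags P=1 W=1 U=1 S=0
  [3] read 0x37 idx=21: raw=0x3A007 flags P=1 W=1 U=1 S=0
  ⇒ phys 0x3AB20  [4 reads]
#2 VA=0x38181408377 (r,kernel):
  [0] read 0x23 idx=7: raw=0x3C007 flags P=1 W=1 U=1 S=0
  [1] read 0x3C idx=6: raw=0x3F007 flags P=1 W=1 U=1 S=0
  [2] read 0x3F idx=10: raw=0x43007 flags P=1 W=1 U=1 S=0
  [3] read 0x43 idx=8: raw=0x46007 flags P=1 W=1 U=1 S=0
  ⇒ phys 0x46377  [4 reads]
#3 VA=0xC00005D9 (r,kernel):
  [0] read 0x23 idx=0: raw=0x48007 flags P=1 W=1 U=1 S=0
  [1] read 0x48 idx=3: raw=0x51002 flags P=0 W=1 U=0 S=0
  → PAGE_NOT_PRESENT  (2 entries read)

Access #3 PA: FAULT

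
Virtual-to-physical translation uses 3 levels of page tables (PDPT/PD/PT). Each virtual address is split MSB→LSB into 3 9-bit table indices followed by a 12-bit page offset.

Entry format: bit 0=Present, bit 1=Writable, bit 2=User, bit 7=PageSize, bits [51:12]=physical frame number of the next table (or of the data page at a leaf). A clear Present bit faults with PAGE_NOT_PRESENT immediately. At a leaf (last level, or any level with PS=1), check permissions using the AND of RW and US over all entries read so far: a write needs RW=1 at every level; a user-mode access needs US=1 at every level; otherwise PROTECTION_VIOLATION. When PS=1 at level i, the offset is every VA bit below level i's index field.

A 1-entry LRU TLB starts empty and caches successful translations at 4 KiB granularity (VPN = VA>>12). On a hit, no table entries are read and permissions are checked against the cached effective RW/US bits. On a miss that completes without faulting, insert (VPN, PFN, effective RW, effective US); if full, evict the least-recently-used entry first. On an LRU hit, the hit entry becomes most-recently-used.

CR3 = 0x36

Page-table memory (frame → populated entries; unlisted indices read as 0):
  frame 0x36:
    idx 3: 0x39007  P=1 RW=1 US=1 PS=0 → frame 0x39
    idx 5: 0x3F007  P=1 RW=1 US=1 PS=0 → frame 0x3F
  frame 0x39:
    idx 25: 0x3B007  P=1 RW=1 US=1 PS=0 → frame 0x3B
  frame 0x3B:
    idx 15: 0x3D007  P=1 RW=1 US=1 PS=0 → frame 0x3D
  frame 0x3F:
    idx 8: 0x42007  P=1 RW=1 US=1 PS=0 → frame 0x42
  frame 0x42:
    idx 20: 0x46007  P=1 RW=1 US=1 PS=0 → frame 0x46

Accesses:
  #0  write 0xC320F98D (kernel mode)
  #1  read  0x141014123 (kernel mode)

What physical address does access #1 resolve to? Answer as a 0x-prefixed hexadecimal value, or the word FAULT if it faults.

Per-access translation:
#0 VA=0xC320F98D (w,kernel):
  L0 @0x36[3] → 0x39007  P=1,RW=1,US=1,PS=0
  L1 @0x39[25] → 0x3B007  P=1,RW=1,US=1,PS=0
  L2 @0x3B[15] → 0x3D007  P=1,RW=1,US=1,PS=0
  ⇒ phys 0x3D98D  [3 reads]
#1 VA=0x141014123 (r,kernel):
  L0 @0x36[5] → 0x3F007  P=1,RW=1,US=1,PS=0
  L1 @0x3F[8] → 0x42007  P=1,RW=1,US=1,PS=0
  L2 @0x42[20] → 0x46007  P=1,RW=1,US=1,PS=0
  ⇒ phys 0x46123  [3 reads]

Access #1 PA: 0x46123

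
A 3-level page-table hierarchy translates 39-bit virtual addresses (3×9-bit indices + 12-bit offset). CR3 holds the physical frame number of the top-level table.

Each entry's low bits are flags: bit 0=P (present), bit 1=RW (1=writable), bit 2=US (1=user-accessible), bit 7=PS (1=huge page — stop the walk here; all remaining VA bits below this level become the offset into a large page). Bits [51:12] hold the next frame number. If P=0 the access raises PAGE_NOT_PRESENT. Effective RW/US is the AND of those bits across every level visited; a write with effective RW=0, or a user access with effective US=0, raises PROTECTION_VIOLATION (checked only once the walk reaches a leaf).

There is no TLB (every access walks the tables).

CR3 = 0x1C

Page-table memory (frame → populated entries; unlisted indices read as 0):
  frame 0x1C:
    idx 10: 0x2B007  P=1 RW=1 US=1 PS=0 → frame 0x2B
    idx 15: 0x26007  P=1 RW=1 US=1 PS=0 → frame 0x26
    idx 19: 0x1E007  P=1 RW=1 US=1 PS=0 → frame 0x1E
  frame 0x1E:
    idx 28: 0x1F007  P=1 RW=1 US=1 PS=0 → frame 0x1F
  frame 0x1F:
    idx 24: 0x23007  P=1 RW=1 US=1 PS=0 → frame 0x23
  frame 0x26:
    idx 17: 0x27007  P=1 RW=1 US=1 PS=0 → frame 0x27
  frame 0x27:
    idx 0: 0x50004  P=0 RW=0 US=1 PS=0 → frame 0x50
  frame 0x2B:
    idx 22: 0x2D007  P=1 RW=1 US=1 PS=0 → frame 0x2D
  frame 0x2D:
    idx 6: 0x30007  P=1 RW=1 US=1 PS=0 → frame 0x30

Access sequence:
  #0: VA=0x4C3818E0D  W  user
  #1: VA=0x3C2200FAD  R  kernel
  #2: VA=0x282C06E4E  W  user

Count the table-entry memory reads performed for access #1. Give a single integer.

Per-access translation:
#0 VA=0x4C3818E0D (w,user):
  L0: frame=0x1C idx=19 entry=0x1E007 [P=1 RW=1 US=1 PS=0]
  L1: frame=0x1E idx=28 entry=0x1F007 [P=1 RW=1 US=1 PS=0]
  L2: frame=0x1F idx=24 entry=0x23007 [P=1 RW=1 US=1 PS=0]
  ✓ 0x23E0D  — 3 lookups
#1 VA=0x3C2200FAD (r,kernel):
  L0: frame=0x1C idx=15 entry=0x26007 [P=1 RW=1 US=1 PS=0]
  L1: frame=0x26 idx=17 entry=0x27007 [P=1 RW=1 US=1 PS=0]
  L2: frame=0x27 idx=0 entry=0x50004 [P=0 RW=0 US=1 PS=0]
  ✗ PAGE_NOT_PRESENT  [3 reads]
#2 VA=0x282C06E4E (w,user):
  L0: frame=0x1C idx=10 entry=0x2B007 [P=1 RW=1 US=1 PS=0]
  L1: frame=0x2B idx=22 entry=0x2D007 [P=1 RW=1 US=1 PS=0]
  L2: frame=0x2D idx=6 entry=0x30007 [P=1 RW=1 US=1 PS=0]
  ✓ 0x30E4E  — 3 lookups

Entries read for #1: 3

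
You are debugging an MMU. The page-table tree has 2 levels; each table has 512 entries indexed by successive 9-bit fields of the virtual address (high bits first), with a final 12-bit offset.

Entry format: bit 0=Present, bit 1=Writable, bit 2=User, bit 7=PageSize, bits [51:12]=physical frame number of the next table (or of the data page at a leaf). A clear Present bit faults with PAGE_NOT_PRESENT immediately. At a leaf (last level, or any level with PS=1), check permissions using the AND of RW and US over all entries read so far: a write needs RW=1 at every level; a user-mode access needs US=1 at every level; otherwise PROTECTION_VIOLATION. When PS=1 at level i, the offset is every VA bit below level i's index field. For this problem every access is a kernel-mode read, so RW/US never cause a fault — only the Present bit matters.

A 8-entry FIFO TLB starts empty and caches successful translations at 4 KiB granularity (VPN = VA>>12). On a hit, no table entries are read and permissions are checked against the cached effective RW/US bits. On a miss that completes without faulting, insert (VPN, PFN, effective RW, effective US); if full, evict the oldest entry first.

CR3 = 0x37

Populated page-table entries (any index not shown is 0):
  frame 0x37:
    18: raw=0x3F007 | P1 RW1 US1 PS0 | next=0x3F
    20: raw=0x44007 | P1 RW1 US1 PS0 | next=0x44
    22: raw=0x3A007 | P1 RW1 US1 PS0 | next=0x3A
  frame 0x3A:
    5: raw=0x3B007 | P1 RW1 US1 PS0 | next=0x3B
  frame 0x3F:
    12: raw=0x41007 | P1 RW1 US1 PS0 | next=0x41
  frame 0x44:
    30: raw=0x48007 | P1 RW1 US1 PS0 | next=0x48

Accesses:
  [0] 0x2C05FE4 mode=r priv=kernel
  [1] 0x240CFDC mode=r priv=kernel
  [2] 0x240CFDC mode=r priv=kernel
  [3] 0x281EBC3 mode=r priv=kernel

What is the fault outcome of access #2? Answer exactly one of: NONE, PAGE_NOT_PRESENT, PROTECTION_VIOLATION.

Trace:
#0 VA=0x2C05FE4 (r,kernel):
  L0 @0x37[22] → 0x3A007  P=1,RW=1,US=1,PS=0
  L1 @0x3A[5] → 0x3B007  P=1,RW=1,US=1,PS=0
  ✓ 0x3BFE4  — 2 lookups
#1 VA=0x240CFDC (r,kernel):
  L0 @0x37[18] → 0x3F007  P=1,RW=1,US=1,PS=0
  L1 @0x3F[12] → 0x41007  P=1,RW=1,US=1,PS=0
  ✓ 0x41FDC  — 2 lookups
#2 VA=0x240CFDC (r,kernel):
  TLB hit vpn=0x240C → PA=0x41FDC
#3 VA=0x281EBC3 (r,kernel):
  L0 @0x37[20] → 0x44007  P=1,RW=1,US=1,PS=0
  L1 @0x44[30] → 0x48007  P=1,RW=1,US=1,PS=0
  ✓ 0x48BC3  — 2 lookups

Access #2 fault: NONE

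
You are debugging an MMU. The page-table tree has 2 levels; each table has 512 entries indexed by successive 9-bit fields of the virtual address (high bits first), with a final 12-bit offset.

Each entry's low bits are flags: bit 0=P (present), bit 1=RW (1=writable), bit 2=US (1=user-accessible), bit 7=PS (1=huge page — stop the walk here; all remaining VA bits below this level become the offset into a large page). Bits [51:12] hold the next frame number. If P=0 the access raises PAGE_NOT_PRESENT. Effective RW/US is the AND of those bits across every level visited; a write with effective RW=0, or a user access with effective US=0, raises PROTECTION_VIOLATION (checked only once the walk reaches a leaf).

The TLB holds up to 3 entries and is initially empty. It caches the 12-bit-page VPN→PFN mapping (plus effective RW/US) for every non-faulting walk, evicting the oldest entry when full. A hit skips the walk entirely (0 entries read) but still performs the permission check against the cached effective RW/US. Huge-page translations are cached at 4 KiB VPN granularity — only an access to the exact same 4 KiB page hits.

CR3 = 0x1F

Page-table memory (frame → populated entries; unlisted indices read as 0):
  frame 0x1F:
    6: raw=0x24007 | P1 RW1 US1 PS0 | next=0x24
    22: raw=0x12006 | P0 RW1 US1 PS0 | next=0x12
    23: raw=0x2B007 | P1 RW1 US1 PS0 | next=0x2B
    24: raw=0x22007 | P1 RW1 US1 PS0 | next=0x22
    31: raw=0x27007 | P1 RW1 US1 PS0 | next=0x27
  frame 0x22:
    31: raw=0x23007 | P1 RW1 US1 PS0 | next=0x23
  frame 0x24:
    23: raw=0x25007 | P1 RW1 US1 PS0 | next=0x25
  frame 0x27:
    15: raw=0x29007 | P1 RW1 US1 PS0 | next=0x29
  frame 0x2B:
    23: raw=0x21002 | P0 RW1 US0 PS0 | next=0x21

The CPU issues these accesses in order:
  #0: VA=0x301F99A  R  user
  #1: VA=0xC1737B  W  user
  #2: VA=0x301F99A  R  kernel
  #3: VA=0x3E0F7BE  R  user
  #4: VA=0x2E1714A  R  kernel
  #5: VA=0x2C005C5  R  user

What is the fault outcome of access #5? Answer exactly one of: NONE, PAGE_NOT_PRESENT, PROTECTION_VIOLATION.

Walk each access:
#0 VA=0x301F99A (r,user):
  [0] read 0x1F idx=24: raw=0x22007 flags P=1 W=1 U=1 S=0
  [1] read 0x22 idx=31: raw=0x23007 flags P=1 W=1 U=1 S=0
  → PA=0x2399A  (2 entries read)
#1 VA=0xC1737B (w,user):
  [0] read 0x1F idx=6: raw=0x24007 flags P=1 W=1 U=1 S=0
  [1] read 0x24 idx=23: raw=0x25007 flags P=1 W=1 U=1 S=0
  → PA=0x2537B  (2 entries read)
#2 VA=0x301F99A (r,kernel):
  TLB hit vpn=0x301F → PA=0x2399A
#3 VA=0x3E0F7BE (r,user):
  [0] read 0x1F idx=31: raw=0x27007 flags P=1 W=1 U=1 S=0
  [1] read 0x27 idx=15: raw=0x29007 flags P=1 W=1 U=1 S=0
  → PA=0x297BE  (2 entries read)
#4 VA=0x2E1714A (r,kernel):
  [0] read 0x1F idx=23: raw=0x2B007 flags P=1 W=1 U=1 S=0
  [1] read 0x2B idx=23: raw=0x21002 flags P=0 W=1 U=0 S=0
  ⇒ fault: PAGE_NOT_PRESENT  — 2 lookups
#5 VA=0x2C005C5 (r,user):
  [0] read 0x1F idx=22: raw=0x12006 flags P=0 W=1 U=1 S=0
  ⇒ fault: PAGE_NOT_PRESENT  — 1 lookups

Access #5 fault: PAGE_NOT_PRESENT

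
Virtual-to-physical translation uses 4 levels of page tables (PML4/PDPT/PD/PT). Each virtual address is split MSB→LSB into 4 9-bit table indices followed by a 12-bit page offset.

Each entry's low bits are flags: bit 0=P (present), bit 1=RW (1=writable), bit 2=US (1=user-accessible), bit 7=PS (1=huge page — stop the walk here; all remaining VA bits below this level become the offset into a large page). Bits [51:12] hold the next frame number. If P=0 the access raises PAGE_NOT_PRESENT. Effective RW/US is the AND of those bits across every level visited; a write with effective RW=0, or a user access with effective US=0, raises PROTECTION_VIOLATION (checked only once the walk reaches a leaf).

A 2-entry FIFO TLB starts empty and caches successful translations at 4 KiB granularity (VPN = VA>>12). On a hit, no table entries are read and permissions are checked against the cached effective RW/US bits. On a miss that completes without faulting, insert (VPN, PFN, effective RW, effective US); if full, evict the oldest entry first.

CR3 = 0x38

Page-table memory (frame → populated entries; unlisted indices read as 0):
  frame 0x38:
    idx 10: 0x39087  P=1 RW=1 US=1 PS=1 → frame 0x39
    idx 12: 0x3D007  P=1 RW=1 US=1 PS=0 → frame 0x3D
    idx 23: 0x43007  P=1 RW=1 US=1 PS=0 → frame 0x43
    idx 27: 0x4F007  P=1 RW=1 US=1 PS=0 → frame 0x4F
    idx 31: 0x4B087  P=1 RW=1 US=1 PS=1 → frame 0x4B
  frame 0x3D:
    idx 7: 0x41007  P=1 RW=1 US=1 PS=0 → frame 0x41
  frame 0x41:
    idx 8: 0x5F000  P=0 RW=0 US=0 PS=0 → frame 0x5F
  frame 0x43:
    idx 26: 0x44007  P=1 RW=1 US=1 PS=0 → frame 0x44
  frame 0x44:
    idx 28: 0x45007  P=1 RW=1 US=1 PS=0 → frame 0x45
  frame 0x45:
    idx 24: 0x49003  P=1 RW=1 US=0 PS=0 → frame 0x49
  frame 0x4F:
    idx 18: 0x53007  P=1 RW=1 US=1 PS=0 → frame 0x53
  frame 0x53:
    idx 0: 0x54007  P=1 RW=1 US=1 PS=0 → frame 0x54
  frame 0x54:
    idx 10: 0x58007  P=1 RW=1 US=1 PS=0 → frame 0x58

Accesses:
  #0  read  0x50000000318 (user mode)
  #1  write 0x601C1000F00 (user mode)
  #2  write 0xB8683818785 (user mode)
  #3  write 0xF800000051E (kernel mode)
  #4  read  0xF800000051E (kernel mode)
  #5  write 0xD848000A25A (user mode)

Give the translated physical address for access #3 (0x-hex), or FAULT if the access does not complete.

Per-access translation:
#0 VA=0x50000000318 (r,user):
  [0] read 0x38 idx=10: raw=0x39087 flags P=1 W=1 U=1 S=1
  ✓ 0x39318 (huge @L0)  — 1 lookups
#1 VA=0x601C1000F00 (w,user):
  [0] read 0x38 idx=12: raw=0x3D007 flags P=1 W=1 U=1 S=0
  [1] read 0x3D idx=7: raw=0x41007 flags P=1 W=1 U=1 S=0
  [2] read 0x41 idx=8: raw=0x5F000 flags P=0 W=0 U=0 S=0
  → PAGE_NOT_PRESENT  (3 entries read)
#2 VA=0xB8683818785 (w,user):
  [0] read 0x38 idx=23: raw=0x43007 flags P=1 W=1 U=1 S=0
  [1] read 0x43 idx=26: raw=0x44007 flags P=1 W=1 U=1 S=0
  [2] read 0x44 idx=28: raw=0x45007 flags P=1 W=1 U=1 S=0
  [3] read 0x45 idx=24: raw=0x49003 flags P=1 W=1 U=0 S=0
  → PROTECTION_VIOLATION  (4 entries read)
#3 VA=0xF800000051E (w,kernel):
  [0] read 0x38 idx=31: raw=0x4B087 flags P=1 W=1 U=1 S=1
  ✓ 0x4B51E (huge @L0)  — 1 lookups
#4 VA=0xF800000051E (r,kernel):
  TLB hit vpn=0xF8000000 → PA=0x4B51E
#5 VA=0xD848000A25A (w,user):
  [0] read 0x38 idx=27: raw=0x4F007 flags P=1 W=1 U=1 S=0
  [1] read 0x4F idx=18: raw=0x53007 flags P=1 W=1 U=1 S=0
  [2] read 0x53 idx=0: raw=0x54007 flags P=1 W=1 U=1 S=0
  [3] read 0x54 idx=10: raw=0x58007 flags P=1 W=1 U=1 S=0
  ✓ 0x5825A  — 4 lookups

Access #3 PA: 0x4B51E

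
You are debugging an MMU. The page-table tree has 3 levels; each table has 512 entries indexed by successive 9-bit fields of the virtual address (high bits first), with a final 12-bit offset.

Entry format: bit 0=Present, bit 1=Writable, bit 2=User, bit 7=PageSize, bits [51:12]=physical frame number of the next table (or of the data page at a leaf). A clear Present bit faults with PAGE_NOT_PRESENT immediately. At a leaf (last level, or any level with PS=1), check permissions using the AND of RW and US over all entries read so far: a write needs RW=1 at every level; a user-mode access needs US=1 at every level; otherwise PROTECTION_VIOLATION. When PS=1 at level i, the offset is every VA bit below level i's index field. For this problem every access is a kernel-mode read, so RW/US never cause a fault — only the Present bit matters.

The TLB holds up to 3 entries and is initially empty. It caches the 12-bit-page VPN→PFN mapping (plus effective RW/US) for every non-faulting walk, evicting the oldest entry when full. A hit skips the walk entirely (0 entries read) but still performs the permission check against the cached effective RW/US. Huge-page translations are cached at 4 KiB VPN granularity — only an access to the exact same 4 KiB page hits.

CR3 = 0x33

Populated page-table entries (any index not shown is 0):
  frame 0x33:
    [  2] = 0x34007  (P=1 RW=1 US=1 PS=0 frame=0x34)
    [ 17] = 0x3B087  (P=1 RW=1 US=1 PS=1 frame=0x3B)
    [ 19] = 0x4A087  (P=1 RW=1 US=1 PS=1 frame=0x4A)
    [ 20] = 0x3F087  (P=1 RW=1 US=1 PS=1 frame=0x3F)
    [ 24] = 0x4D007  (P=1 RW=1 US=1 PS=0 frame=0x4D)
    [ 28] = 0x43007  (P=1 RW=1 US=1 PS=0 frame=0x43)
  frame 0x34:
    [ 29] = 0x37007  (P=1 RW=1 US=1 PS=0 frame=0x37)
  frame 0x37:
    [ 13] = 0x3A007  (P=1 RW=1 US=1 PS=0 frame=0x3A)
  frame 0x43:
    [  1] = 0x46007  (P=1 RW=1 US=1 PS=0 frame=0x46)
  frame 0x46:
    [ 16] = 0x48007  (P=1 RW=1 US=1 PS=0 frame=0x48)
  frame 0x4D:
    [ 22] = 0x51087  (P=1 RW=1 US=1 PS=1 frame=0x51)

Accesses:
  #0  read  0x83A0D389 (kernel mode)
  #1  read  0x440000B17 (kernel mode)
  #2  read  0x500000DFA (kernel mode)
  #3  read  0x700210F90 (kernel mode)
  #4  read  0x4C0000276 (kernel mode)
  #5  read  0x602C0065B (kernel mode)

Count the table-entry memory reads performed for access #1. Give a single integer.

Walk each access:
#0 VA=0x83A0D389 (r,kernel):
  [0] read 0x33 idx=2: raw=0x34007 flags P=1 W=1 U=1 S=0
  [1] read 0x34 idx=29: raw=0x37007 flags P=1 W=1 U=1 S=0
  [2] read 0x37 idx=13: raw=0x3A007 flags P=1 W=1 U=1 S=0
  ⇒ phys 0x3A389  [3 reads]
#1 VA=0x440000B17 (r,kernel):
  [0] read 0x33 idx=17: raw=0x3B087 flags P=1 W=1 U=1 S=1
  ⇒ phys 0x3BB17 (huge @L0)  [1 reads]
#2 VA=0x500000DFA (r,kernel):
  [0] read 0x33 idx=20: raw=0x3F087 flags P=1 W=1 U=1 S=1
  ⇒ phys 0x3FDFA (huge @L0)  [1 reads]
#3 VA=0x700210F90 (r,kernel):
  [0] read 0x33 idx=28: raw=0x43007 flags P=1 W=1 U=1 S=0
  [1] read 0x43 idx=1: raw=0x46007 flags P=1 W=1 U=1 S=0
  [2] read 0x46 idx=16: raw=0x48007 flags P=1 W=1 U=1 S=0
  ⇒ phys 0x48F90  [3 reads]
#4 VA=0x4C0000276 (r,kernel):
  [0] read 0x33 idx=19: raw=0x4A087 flags P=1 W=1 U=1 S=1
  ⇒ phys 0x4A276 (huge @L0)  [1 reads]
#5 VA=0x602C0065B (r,kernel):
  [0] read 0x33 idx=24: raw=0x4D007 flags P=1 W=1 U=1 S=0
  [1] read 0x4D idx=22: raw=0x51087 flags P=1 W=1 U=1 S=1
  ⇒ phys 0x5165B (huge @L1)  [2 reads]

Entries read for #1: 1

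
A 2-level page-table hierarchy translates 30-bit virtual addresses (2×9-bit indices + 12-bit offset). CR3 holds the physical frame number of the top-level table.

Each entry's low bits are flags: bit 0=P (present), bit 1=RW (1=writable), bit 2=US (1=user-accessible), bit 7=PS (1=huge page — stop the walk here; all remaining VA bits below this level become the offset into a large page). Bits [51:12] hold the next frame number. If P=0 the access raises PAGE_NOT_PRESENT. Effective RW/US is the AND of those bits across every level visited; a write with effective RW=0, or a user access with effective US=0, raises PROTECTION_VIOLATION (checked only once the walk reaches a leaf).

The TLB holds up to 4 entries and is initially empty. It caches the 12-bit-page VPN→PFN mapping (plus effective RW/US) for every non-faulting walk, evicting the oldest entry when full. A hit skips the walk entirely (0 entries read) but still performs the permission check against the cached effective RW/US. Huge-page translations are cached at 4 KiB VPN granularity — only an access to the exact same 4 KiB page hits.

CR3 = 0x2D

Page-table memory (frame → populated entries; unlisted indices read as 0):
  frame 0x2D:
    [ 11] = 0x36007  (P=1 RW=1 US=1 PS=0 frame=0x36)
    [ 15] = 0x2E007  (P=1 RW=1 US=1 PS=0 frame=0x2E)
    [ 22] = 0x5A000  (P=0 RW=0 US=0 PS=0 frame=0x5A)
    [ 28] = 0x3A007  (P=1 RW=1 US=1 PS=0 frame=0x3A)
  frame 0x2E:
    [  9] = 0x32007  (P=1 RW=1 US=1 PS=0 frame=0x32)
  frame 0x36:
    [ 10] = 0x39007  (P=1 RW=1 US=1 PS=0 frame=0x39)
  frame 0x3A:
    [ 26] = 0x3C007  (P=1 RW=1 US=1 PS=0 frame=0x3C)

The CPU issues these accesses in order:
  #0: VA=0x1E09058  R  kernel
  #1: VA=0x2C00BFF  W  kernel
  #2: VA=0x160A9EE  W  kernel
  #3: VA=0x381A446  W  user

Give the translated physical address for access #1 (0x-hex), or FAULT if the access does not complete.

Trace:
#0 VA=0x1E09058 (r,kernel):
  lvl0: tbl 0x2D, slot 15 ⇒ 0x2E007 (P1/RW1/US1/PS0)
  lvl1: tbl 0x2E, slot 9 ⇒ 0x32007 (P1/RW1/US1/PS0)
  ✓ 0x32058  — 2 lookups
#1 VA=0x2C00BFF (w,kernel):
  lvl0: tbl 0x2D, slot 22 ⇒ 0x5A000 (P0/RW0/US0/PS0)
  → PAGE_NOT_PRESENT  (1 entries read)
#2 VA=0x160A9EE (w,kernel):
  lvl0: tbl 0x2D, slot 11 ⇒ 0x36007 (P1/RW1/US1/PS0)
  lvl1: tbl 0x36, slot 10 ⇒ 0x39007 (P1/RW1/US1/PS0)
  ✓ 0x399EE  — 2 lookups
#3 VA=0x381A446 (w,user):
  lvl0: tbl 0x2D, slot 28 ⇒ 0x3A007 (P1/RW1/US1/PS0)
  lvl1: tbl 0x3A, slot 26 ⇒ 0x3C007 (P1/RW1/US1/PS0)
  ✓ 0x3C446  — 2 lookups

Access #1 PA: FAULT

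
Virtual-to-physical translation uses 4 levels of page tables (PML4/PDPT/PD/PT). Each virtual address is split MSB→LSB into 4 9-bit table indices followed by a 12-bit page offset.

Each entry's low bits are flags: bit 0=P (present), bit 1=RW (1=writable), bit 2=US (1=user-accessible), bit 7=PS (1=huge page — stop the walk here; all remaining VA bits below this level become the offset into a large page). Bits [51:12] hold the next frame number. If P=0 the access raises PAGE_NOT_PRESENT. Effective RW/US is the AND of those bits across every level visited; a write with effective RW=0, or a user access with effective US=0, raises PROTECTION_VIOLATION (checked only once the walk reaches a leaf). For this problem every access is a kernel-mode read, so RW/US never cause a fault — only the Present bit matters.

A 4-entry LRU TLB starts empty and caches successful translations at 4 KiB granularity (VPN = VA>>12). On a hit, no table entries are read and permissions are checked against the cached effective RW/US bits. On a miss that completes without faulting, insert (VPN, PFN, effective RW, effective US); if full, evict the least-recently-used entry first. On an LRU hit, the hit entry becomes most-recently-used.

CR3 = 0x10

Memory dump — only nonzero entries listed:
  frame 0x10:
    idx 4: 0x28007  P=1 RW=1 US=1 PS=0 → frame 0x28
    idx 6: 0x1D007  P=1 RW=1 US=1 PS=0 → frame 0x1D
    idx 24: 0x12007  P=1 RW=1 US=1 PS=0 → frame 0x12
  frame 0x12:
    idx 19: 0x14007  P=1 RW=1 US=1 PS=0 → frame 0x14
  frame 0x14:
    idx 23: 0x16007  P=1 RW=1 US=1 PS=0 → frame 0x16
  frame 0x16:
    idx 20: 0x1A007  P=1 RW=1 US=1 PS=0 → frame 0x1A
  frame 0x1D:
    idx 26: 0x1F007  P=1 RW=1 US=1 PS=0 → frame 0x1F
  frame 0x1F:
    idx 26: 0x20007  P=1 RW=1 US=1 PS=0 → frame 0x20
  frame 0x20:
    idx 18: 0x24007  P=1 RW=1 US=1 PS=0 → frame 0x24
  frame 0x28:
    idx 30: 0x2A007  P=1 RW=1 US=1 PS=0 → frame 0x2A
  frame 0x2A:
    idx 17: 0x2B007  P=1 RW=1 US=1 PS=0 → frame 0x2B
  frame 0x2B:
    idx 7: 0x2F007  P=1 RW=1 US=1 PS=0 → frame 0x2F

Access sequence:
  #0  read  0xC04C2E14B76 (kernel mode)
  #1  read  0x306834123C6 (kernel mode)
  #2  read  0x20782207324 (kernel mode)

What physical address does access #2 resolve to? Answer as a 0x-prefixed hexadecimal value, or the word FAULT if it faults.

Per-access translation:
#0 VA=0xC04C2E14B76 (r,kernel):
  L0: frame=0x10 idx=24 entry=0x12007 [P=1 RW=1 US=1 PS=0]
  L1: frame=0x12 idx=19 entry=0x14007 [P=1 RW=1 US=1 PS=0]
  L2: frame=0x14 idx=23 entry=0x16007 [P=1 RW=1 US=1 PS=0]
  L3: frame=0x16 idx=20 entry=0x1A007 [P=1 RW=1 US=1 PS=0]
  ✓ 0x1AB76  — 4 lookups
#1 VA=0x306834123C6 (r,kernel):
  L0: frame=0x10 idx=6 entry=0x1D007 [P=1 RW=1 US=1 PS=0]
  L1: frame=0x1D idx=26 entry=0x1F007 [P=1 RW=1 US=1 PS=0]
  L2: frame=0x1F idx=26 entry=0x20007 [P=1 RW=1 US=1 PS=0]
  L3: frame=0x20 idx=18 entry=0x24007 [P=1 RW=1 US=1 PS=0]
  ✓ 0x243C6  — 4 lookups
#2 VA=0x20782207324 (r,kernel):
  L0: frame=0x10 idx=4 entry=0x28007 [P=1 RW=1 US=1 PS=0]
  L1: frame=0x28 idx=30 entry=0x2A007 [P=1 RW=1 US=1 PS=0]
  L2: frame=0x2A idx=17 entry=0x2B007 [P=1 RW=1 US=1 PS=0]
  L3: frame=0x2B idx=7 entry=0x2F007 [P=1 RW=1 US=1 PS=0]
  ✓ 0x2F324  — 4 lookups

Access #2 PA: 0x2F324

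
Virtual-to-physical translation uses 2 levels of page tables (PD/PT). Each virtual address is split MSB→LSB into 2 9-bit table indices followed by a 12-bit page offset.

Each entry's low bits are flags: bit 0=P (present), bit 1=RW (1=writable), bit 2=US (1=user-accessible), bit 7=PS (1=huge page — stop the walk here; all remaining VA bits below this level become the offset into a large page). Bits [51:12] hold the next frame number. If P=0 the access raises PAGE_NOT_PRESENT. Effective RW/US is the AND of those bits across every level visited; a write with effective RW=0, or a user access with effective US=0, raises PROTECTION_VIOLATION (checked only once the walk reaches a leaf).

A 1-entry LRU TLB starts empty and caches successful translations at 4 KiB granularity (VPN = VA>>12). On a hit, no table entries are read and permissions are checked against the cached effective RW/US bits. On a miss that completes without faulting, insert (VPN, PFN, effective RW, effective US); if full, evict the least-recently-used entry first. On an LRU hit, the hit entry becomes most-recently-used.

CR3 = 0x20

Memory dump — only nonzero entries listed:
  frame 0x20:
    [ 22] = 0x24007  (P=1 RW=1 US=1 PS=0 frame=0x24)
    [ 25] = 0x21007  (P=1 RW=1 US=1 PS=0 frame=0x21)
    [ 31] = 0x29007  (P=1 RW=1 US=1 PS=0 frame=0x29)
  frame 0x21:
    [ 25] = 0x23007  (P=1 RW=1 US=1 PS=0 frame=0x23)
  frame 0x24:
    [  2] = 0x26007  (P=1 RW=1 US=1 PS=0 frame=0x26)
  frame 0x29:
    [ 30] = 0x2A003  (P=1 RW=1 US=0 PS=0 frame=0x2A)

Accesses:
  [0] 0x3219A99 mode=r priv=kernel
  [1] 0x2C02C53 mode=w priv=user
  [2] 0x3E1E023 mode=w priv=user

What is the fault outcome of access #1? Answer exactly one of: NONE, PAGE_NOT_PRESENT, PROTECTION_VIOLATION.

Per-access translation:
#0 VA=0x3219A99 (r,kernel):
  L0 @0x20[25] → 0x21007  P=1,RW=1,US=1,PS=0
  L1 @0x21[25] → 0x23007  P=1,RW=1,US=1,PS=0
  → PA=0x23A99  (2 entries read)
#1 VA=0x2C02C53 (w,user):
  L0 @0x20[22] → 0x24007  P=1,RW=1,US=1,PS=0
  L1 @0x24[2] → 0x26007  P=1,RW=1,US=1,PS=0
  → PA=0x26C53  (2 entries read)
#2 VA=0x3E1E023 (w,user):
  L0 @0x20[31] → 0x29007  P=1,RW=1,US=1,PS=0
  L1 @0x29[30] → 0x2A003  P=1,RW=1,US=0,PS=0
  ✗ PROTECTION_VIOLATION  [2 reads]

Access #1 fault: NONE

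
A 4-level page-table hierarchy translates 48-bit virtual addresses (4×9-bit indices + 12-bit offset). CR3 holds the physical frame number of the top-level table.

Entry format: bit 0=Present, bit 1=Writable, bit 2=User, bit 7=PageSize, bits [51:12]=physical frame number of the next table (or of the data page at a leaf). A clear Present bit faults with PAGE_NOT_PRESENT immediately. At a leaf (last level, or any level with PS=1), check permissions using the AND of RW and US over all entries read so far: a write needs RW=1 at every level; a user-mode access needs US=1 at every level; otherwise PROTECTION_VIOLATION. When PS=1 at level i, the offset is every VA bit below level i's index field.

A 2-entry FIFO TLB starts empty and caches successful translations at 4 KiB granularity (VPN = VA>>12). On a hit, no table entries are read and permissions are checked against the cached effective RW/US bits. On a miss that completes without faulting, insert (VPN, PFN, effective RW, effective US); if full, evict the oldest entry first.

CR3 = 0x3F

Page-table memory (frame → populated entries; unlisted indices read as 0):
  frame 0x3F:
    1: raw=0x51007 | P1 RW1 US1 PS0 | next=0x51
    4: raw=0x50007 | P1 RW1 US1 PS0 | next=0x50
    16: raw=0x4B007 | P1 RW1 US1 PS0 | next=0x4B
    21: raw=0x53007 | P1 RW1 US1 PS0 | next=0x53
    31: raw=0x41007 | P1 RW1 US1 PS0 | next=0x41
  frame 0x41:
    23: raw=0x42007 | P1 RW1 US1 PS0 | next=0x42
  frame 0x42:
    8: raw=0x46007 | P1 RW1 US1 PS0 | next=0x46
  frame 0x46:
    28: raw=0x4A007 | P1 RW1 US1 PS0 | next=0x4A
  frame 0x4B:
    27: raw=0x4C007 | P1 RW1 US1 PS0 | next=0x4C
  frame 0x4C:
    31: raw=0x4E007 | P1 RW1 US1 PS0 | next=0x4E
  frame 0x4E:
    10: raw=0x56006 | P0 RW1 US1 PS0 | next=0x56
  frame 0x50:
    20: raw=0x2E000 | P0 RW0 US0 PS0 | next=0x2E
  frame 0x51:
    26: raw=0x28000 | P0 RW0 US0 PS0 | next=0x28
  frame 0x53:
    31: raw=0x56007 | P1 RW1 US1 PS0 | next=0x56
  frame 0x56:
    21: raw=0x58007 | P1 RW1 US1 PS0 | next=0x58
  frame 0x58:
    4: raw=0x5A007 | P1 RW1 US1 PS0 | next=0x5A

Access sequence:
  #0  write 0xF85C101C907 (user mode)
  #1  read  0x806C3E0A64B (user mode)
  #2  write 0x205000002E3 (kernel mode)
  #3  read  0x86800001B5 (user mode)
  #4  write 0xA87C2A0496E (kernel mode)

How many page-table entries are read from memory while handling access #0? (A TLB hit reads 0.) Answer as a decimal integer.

Per-access translation:
#0 VA=0xF85C101C907 (w,user):
  lvl0: tbl 0x3F, slot 31 ⇒ 0x41007 (P1/RW1/US1/PS0)
  lvl1: tbl 0x41, slot 23 ⇒ 0x42007 (P1/RW1/US1/PS0)
  lvl2: tbl 0x42, slot 8 ⇒ 0x46007 (P1/RW1/US1/PS0)
  lvl3: tbl 0x46, slot 28 ⇒ 0x4A007 (P1/RW1/US1/PS0)
  → PA=0x4A907  (4 entries read)
#1 VA=0x806C3E0A64B (r,user):
  lvl0: tbl 0x3F, slot 16 ⇒ 0x4B007 (P1/RW1/US1/PS0)
  lvl1: tbl 0x4B, slot 27 ⇒ 0x4C007 (P1/RW1/US1/PS0)
  lvl2: tbl 0x4C, slot 31 ⇒ 0x4E007 (P1/RW1/US1/PS0)
  lvl3: tbl 0x4E, slot 10 ⇒ 0x56006 (P0/RW1/US1/PS0)
  → PAGE_NOT_PRESENT  (4 entries read)
#2 VA=0x205000002E3 (w,kernel):
  lvl0: tbl 0x3F, slot 4 ⇒ 0x50007 (P1/RW1/US1/PS0)
  lvl1: tbl 0x50, slot 20 ⇒ 0x2E000 (P0/RW0/US0/PS0)
  → PAGE_NOT_PRESENT  (2 entries read)
#3 VA=0x86800001B5 (r,user):
  lvl0: tbl 0x3F, slot 1 ⇒ 0x51007 (P1/RW1/US1/PS0)
  lvl1: tbl 0x51, slot 26 ⇒ 0x28000 (P0/RW0/US0/PS0)
  → PAGE_NOT_PRESENT  (2 entries read)
#4 VA=0xA87C2A0496E (w,kernel):
  lvl0: tbl 0x3F, slot 21 ⇒ 0x53007 (P1/RW1/US1/PS0)
  lvl1: tbl 0x53, slot 31 ⇒ 0x56007 (P1/RW1/US1/PS0)
  lvl2: tbl 0x56, slot 21 ⇒ 0x58007 (P1/RW1/US1/PS0)
  lvl3: tbl 0x58, slot 4 ⇒ 0x5A007 (P1/RW1/US1/PS0)
  → PA=0x5A96E  (4 entries read)

Entries read for #0: 4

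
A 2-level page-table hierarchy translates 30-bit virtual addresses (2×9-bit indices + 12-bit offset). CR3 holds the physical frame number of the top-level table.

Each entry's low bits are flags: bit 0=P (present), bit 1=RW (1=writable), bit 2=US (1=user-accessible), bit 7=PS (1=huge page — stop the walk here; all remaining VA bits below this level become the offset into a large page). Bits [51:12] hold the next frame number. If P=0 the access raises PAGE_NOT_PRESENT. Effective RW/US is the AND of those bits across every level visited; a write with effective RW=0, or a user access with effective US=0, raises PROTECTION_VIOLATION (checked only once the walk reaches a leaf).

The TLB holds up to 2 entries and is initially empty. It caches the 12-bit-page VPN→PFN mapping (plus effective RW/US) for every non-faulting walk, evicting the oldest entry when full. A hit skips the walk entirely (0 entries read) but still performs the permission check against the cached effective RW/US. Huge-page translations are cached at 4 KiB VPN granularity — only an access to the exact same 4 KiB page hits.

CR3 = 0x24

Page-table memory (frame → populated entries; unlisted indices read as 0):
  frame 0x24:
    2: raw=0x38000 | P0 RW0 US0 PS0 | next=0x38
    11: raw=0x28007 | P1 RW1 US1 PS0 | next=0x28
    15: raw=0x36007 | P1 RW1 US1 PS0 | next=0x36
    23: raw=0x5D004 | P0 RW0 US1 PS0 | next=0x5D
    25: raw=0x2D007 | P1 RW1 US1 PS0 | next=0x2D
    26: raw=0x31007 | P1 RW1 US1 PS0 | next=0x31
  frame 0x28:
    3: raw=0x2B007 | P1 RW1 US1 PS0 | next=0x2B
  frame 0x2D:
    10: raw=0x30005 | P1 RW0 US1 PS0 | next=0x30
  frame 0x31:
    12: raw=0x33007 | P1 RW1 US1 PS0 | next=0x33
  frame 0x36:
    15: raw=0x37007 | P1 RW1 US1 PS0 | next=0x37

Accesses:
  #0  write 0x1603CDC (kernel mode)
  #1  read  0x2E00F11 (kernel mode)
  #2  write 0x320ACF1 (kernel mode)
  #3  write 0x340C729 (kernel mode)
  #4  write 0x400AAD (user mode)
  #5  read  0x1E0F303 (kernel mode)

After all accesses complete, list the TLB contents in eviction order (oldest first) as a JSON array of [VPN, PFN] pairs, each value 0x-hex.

Per-access translation:
#0 VA=0x1603CDC (w,kernel):
  L0: frame=0x24 idx=11 entry=0x28007 [P=1 RW=1 US=1 PS=0]
  L1: frame=0x28 idx=3 entry=0x2B007 [P=1 RW=1 US=1 PS=0]
  ✓ 0x2BCDC  — 2 lookups
#1 VA=0x2E00F11 (r,kernel):
  L0: frame=0x24 idx=23 entry=0x5D004 [P=0 RW=0 US=1 PS=0]
  → PAGE_NOT_PRESENT  (1 entries read)
#2 VA=0x320ACF1 (w,kernel):
  L0: frame=0x24 idx=25 entry=0x2D007 [P=1 RW=1 US=1 PS=0]
  L1: frame=0x2D idx=10 entry=0x30005 [P=1 RW=0 US=1 PS=0]
  → PROTECTION_VIOLATION  (2 entries read)
#3 VA=0x340C729 (w,kernel):
  L0: frame=0x24 idx=26 entry=0x31007 [P=1 RW=1 US=1 PS=0]
  L1: frame=0x31 idx=12 entry=0x33007 [P=1 RW=1 US=1 PS=0]
  ✓ 0x33729  — 2 lookups
#4 VA=0x400AAD (w,user):
  L0: frame=0x24 idx=2 entry=0x38000 [P=0 RW=0 US=0 PS=0]
  → PAGE_NOT_PRESENT  (1 entries read)
#5 VA=0x1E0F303 (r,kernel):
  L0: frame=0x24 idx=15 entry=0x36007 [P=1 RW=1 US=1 PS=0]
  L1: frame=0x36 idx=15 entry=0x37007 [P=1 RW=1 US=1 PS=0]
  ✓ 0x37303  — 2 lookups

TLB: [["0x340C", "0x33"], ["0x1E0F", "0x37"]]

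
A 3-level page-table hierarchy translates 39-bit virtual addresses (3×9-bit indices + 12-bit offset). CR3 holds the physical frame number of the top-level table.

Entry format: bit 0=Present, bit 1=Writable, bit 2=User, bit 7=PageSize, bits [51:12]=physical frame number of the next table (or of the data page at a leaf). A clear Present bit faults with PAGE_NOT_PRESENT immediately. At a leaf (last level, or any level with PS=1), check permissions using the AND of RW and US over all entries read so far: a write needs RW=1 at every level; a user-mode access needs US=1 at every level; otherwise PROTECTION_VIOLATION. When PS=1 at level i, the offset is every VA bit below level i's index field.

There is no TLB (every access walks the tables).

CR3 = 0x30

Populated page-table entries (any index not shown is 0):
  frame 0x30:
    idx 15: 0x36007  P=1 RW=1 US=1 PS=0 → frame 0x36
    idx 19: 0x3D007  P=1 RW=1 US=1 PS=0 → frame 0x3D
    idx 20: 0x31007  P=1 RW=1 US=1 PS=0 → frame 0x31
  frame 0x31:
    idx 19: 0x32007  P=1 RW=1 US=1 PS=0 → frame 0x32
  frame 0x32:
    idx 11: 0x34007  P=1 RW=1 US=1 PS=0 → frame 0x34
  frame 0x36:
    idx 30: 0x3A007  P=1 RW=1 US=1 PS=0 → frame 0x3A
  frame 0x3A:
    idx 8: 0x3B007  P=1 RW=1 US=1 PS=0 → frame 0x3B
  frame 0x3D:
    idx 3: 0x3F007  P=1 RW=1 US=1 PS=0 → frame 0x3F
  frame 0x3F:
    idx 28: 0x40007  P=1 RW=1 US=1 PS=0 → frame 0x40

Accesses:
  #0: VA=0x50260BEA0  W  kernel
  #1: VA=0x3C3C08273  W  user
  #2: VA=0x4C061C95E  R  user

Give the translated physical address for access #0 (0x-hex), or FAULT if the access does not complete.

Trace:
#0 VA=0x50260BEA0 (w,kernel):
  L0 @0x30[20] → 0x31007  P=1,RW=1,US=1,PS=0
  L1 @0x31[19] → 0x32007  P=1,RW=1,US=1,PS=0
  L2 @0x32[11] → 0x34007  P=1,RW=1,US=1,PS=0
  ✓ 0x34EA0  — 3 lookups
#1 VA=0x3C3C08273 (w,user):
  L0 @0x30[15] → 0x36007  P=1,RW=1,US=1,PS=0
  L1 @0x36[30] → 0x3A007  P=1,RW=1,US=1,PS=0
  L2 @0x3A[8] → 0x3B007  P=1,RW=1,US=1,PS=0
  ✓ 0x3B273  — 3 lookups
#2 VA=0x4C061C95E (r,user):
  L0 @0x30[19] → 0x3D007  P=1,RW=1,US=1,PS=0
  L1 @0x3D[3] → 0x3F007  P=1,RW=1,US=1,PS=0
  L2 @0x3F[28] → 0x40007  P=1,RW=1,US=1,PS=0
  ✓ 0x4095E  — 3 lookups

Access #0 PA: 0x34EA0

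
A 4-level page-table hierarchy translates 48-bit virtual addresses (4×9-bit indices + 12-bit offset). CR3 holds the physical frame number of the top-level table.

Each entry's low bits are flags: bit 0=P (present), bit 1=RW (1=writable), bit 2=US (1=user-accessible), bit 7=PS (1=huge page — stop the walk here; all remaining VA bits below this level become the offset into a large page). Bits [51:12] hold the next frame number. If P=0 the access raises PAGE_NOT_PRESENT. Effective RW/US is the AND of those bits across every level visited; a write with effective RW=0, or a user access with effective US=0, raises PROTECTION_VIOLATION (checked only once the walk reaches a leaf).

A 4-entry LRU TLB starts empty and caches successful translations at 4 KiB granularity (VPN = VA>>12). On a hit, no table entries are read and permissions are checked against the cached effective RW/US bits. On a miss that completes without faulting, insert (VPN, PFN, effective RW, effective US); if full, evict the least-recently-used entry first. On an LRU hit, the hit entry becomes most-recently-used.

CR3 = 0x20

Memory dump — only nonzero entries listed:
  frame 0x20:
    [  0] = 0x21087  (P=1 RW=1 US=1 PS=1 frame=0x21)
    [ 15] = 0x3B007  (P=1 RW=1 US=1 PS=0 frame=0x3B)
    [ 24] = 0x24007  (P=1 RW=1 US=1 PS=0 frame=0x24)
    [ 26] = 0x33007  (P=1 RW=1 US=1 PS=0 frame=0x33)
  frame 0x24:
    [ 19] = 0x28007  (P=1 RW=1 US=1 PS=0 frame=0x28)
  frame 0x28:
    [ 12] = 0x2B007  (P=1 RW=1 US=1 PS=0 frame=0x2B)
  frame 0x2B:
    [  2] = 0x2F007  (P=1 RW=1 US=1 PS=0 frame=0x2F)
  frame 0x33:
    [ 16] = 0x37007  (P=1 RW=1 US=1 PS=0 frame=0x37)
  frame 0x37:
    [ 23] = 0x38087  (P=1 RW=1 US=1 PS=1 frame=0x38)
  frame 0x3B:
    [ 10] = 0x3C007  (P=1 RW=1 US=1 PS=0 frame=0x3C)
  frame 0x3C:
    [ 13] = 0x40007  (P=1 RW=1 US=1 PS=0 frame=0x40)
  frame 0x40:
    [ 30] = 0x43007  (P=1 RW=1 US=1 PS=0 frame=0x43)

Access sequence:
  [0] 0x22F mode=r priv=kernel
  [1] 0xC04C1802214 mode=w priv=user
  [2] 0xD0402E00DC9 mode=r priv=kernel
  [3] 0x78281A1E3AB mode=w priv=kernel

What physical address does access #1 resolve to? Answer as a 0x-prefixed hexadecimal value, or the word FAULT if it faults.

Trace:
#0 VA=0x22F (r,kernel):
  [0] read 0x20 idx=0: raw=0x21087 flags P=1 W=1 U=1 S=1
  ⇒ phys 0x2122F (huge @L0)  [1 reads]
#1 VA=0xC04C1802214 (w,user):
  [0] read 0x20 idx=24: raw=0x24007 flags P=1 W=1 U=1 S=0
  [1] read 0x24 idx=19: raw=0x28007 flags P=1 W=1 U=1 S=0
  [2] read 0x28 idx=12: raw=0x2B007 flags P=1 W=1 U=1 S=0
  [3] read 0x2B idx=2: raw=0x2F007 flags P=1 W=1 U=1 S=0
  ⇒ phys 0x2F214  [4 reads]
#2 VA=0xD0402E00DC9 (r,kernel):
  [0] read 0x20 idx=26: raw=0x33007 flags P=1 W=1 U=1 S=0
  [1] read 0x33 idx=16: raw=0x37007 flags P=1 W=1 U=1 S=0
  [2] read 0x37 idx=23: raw=0x38087 flags P=1 W=1 U=1 S=1
  ⇒ phys 0x38DC9 (huge @L2)  [3 reads]
#3 VA=0x78281A1E3AB (w,kernel):
  [0] read 0x20 idx=15: raw=0x3B007 flags P=1 W=1 U=1 S=0
  [1] read 0x3B idx=10: raw=0x3C007 flags P=1 W=1 U=1 S=0
  [2] read 0x3C idx=13: raw=0x40007 flags P=1 W=1 U=1 S=0
  [3] read 0x40 idx=30: raw=0x43007 flags P=1 W=1 U=1 S=0
  ⇒ phys 0x433AB  [4 reads]

Access #1 PA: 0x2F214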